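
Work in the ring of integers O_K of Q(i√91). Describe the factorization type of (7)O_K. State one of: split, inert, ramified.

p ramifies

d = -91 ≡ 1 (mod 4), so O_K = ℤ[(1+√-91)/2] and disc(K) = d = -91.
disc(K) = -91 = 7·(-13), so p = 7 is ramified.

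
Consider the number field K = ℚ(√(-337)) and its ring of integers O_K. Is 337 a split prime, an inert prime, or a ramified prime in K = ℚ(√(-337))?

ramified — (337) = 𝔭²

-337 mod 4 = 3, hence disc K = 4·(-337) = -1348 and O_K = ℤ[√-337].
Ramification test: 337 | -1348. The prime 337 ramifies in K.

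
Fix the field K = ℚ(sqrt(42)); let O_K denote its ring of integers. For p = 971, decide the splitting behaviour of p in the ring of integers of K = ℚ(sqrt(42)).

inert — (971) stays prime in O_K

Since 42 ≢ 1 mod 4, the ring of integers is ℤ[√42] with discriminant 4·42 = 168.
Since gcd(971, 168) = 1 the prime 971 does not ramify.
Compute (42/971) via Euler: 42^((971-1)/2) mod 971 = 970, so (42/971) = -1.
(42/971) = -1, so 971 is inert.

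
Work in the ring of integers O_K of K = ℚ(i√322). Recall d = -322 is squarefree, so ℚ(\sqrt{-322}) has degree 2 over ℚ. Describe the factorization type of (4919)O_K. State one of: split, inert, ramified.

d = -322 ≡ 2 (mod 4), so O_K = ℤ[√-322] and disc(K) = 4d = -1288.
4919 ∤ -1288, so 4919 is unramified.
Compute (-322/4919) via Euler: 4597^((4919-1)/2) mod 4919 = 4918, so (-322/4919) = -1.
d is a non-residue mod p, hence 4919 remains inert in O_K.

4919 remains inert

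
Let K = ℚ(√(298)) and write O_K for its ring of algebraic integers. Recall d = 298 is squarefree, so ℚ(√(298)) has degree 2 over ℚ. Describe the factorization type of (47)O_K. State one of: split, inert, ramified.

split

298 mod 4 = 2, hence disc K = 4·298 = 1192 and O_K = ℤ[√298].
disc(K) = 1192 is not divisible by 47; 47 is unramified.
Euler's criterion: 298^23 mod 47 = 1. Thus (298|47) = 1.
d is a quadratic residue mod p, hence 47 splits in O_K.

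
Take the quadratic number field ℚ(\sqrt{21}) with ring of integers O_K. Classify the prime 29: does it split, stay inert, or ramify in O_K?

Since 21 ≡ 1 mod 4, the ring of integers is ℤ[(1+√21)/2] with discriminant 21.
29 ∤ 21, so 29 is unramified.
(21/29) = 21^14 mod 29 = 28, giving Legendre symbol -1.
d is a non-residue mod p, hence 29 remains inert in O_K.

29 remains inert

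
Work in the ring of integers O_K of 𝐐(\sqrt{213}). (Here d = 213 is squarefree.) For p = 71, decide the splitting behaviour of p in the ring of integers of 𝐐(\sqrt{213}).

d = 213 ≡ 1 (mod 4), so O_K = ℤ[(1+√213)/2] and disc(K) = d = 213.
71 divides disc(K) = 213, so 71 ramifies.

p ramifies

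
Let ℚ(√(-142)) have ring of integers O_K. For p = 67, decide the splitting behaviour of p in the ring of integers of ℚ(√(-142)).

-142 mod 4 = 2, hence disc K = 4·(-142) = -568 and O_K = ℤ[√-142].
disc(K) = -568 is not divisible by 67; 67 is unramified.
Legendre symbol by Euler's criterion: (-142/67) ≡ (-142)^33 ≡ 1 (mod 67), i.e. (-142/67) = 1.
Legendre symbol 1 ⇒ 67 is split.

split — (67) = 𝔭₁𝔭₂ with 𝔭₁ ≠ 𝔭₂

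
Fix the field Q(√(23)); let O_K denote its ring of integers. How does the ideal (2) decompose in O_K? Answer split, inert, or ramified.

ramified — (2) = 𝔭²

Since 23 ≢ 1 mod 4, the ring of integers is ℤ[√23] with discriminant 4·23 = 92.
disc(K) = 92 = 2·46, so p = 2 is ramified.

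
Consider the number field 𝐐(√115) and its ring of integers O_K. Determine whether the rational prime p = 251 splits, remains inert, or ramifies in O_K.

115 mod 4 = 3, hence disc K = 4·115 = 460 and O_K = ℤ[√115].
disc(K) = 460 is not divisible by 251; 251 is unramified.
Legendre symbol by Euler's criterion: (115/251) ≡ 115^125 ≡ 1 (mod 251), i.e. (115/251) = 1.
(115/251) = 1, so 251 splits.

split — (251) = 𝔭₁𝔭₂ with 𝔭₁ ≠ 𝔭₂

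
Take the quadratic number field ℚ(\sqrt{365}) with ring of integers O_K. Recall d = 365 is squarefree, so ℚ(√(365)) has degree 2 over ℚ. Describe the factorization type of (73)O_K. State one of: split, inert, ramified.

d = 365 ≡ 1 (mod 4), so O_K = ℤ[(1+√365)/2] and disc(K) = d = 365.
disc(K) = 365 = 73·5, so p = 73 is ramified.

ramifies in O_K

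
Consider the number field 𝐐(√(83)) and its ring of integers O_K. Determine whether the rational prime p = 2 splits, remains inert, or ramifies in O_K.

Since 83 ≢ 1 mod 4, the ring of integers is ℤ[√83] with discriminant 4·83 = 332.
disc(K) = 332 = 2·166, so p = 2 is ramified.

2 is ramified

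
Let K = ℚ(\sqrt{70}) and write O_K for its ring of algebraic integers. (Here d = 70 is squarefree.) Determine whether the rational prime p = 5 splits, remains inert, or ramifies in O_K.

d = 70 ≡ 2 (mod 4), so O_K = ℤ[√70] and disc(K) = 4d = 280.
Ramification test: 5 | 280. The prime 5 ramifies in K.

5 is ramified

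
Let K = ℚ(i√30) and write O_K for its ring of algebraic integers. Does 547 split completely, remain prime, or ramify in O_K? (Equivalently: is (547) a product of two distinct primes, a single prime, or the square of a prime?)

-30 mod 4 = 2, hence disc K = 4·(-30) = -120 and O_K = ℤ[√-30].
disc(K) = -120 is not divisible by 547; 547 is unramified.
Euler's criterion: (-30)^273 mod 547 = 1. Thus (-30|547) = 1.
(-30/547) = 1, so 547 splits.

split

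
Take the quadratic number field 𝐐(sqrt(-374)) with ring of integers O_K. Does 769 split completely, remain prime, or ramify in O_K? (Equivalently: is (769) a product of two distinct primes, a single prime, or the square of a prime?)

d = -374 ≡ 2 (mod 4), so O_K = ℤ[√-374] and disc(K) = 4d = -1496.
Since gcd(769, -1496) = 1 the prime 769 does not ramify.
Euler's criterion: (-374)^384 mod 769 = 768. Thus (-374|769) = -1.
Legendre symbol -1 ⇒ 769 is inert.

inert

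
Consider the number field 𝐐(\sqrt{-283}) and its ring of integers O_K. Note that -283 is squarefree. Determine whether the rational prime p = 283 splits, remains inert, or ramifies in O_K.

Since -283 ≡ 1 mod 4, the ring of integers is ℤ[(1+√-283)/2] with discriminant -283.
Ramification test: 283 | -283. The prime 283 ramifies in K.

p ramifies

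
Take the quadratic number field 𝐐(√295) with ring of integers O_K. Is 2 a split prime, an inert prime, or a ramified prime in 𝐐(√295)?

295 mod 4 = 3, hence disc K = 4·295 = 1180 and O_K = ℤ[√295].
2 divides disc(K) = 1180, so 2 ramifies.

2 is ramified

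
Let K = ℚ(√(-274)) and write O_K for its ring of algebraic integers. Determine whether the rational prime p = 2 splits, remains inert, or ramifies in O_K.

Since -274 ≢ 1 mod 4, the ring of integers is ℤ[√-274] with discriminant 4·(-274) = -1096.
2 divides disc(K) = -1096, so 2 ramifies.

p ramifies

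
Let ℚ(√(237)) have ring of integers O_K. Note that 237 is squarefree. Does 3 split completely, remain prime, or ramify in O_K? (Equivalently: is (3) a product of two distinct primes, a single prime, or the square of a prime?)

d = 237 ≡ 1 (mod 4), so O_K = ℤ[(1+√237)/2] and disc(K) = d = 237.
3 divides disc(K) = 237, so 3 ramifies.

p ramifies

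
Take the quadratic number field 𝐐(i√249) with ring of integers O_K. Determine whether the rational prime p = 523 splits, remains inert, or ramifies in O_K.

inert

d = -249 ≡ 3 (mod 4), so O_K = ℤ[√-249] and disc(K) = 4d = -996.
Since gcd(523, -996) = 1 the prime 523 does not ramify.
Compute (-249/523) via Euler: 274^((523-1)/2) mod 523 = 522, so (-249/523) = -1.
Legendre symbol -1 ⇒ 523 is inert.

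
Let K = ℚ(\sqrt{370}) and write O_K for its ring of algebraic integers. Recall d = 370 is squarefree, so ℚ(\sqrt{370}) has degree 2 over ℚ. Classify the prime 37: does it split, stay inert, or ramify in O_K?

d = 370 ≡ 2 (mod 4), so O_K = ℤ[√370] and disc(K) = 4d = 1480.
Ramification test: 37 | 1480. The prime 37 ramifies in K.

37 is ramified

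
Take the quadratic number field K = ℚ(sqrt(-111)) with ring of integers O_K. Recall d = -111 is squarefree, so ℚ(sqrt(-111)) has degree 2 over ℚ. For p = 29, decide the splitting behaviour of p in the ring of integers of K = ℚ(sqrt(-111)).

Since -111 ≡ 1 mod 4, the ring of integers is ℤ[(1+√-111)/2] with discriminant -111.
29 ∤ -111, so 29 is unramified.
(-111/29) = 5^14 mod 29 = 1, giving Legendre symbol 1.
(-111/29) = 1, so 29 splits.

29 splits in O_K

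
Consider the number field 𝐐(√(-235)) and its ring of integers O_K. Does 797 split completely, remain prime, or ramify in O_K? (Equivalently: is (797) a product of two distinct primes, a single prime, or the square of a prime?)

splits completely

-235 mod 4 = 1, hence disc K = -235 and O_K = ℤ[(1+√-235)/2].
Since gcd(797, -235) = 1 the prime 797 does not ramify.
Euler's criterion: (-235)^398 mod 797 = 1. Thus (-235|797) = 1.
d is a quadratic residue mod p, hence 797 splits in O_K.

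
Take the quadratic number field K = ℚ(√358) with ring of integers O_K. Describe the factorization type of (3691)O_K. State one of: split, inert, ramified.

Since 358 ≢ 1 mod 4, the ring of integers is ℤ[√358] with discriminant 4·358 = 1432.
disc(K) = 1432 is not divisible by 3691; 3691 is unramified.
Euler's criterion: 358^1845 mod 3691 = 3690. Thus (358|3691) = -1.
(358/3691) = -1, so 3691 is inert.

inert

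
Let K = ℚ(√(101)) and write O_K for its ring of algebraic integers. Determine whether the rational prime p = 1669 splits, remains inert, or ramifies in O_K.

p is inert

Since 101 ≡ 1 mod 4, the ring of integers is ℤ[(1+√101)/2] with discriminant 101.
Since gcd(1669, 101) = 1 the prime 1669 does not ramify.
(101/1669) = 101^834 mod 1669 = 1668, giving Legendre symbol -1.
Legendre symbol -1 ⇒ 1669 is inert.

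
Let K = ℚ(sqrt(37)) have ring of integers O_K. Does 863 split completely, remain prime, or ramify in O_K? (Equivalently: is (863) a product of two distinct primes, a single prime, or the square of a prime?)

splits completely

d = 37 ≡ 1 (mod 4), so O_K = ℤ[(1+√37)/2] and disc(K) = d = 37.
Since gcd(863, 37) = 1 the prime 863 does not ramify.
Compute (37/863) via Euler: 37^((863-1)/2) mod 863 = 1, so (37/863) = 1.
d is a quadratic residue mod p, hence 863 splits in O_K.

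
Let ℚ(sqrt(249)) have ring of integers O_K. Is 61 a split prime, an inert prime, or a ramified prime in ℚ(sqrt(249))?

split

249 mod 4 = 1, hence disc K = 249 and O_K = ℤ[(1+√249)/2].
disc(K) = 249 is not divisible by 61; 61 is unramified.
Legendre symbol by Euler's criterion: (249/61) ≡ 249^30 ≡ 1 (mod 61), i.e. (249/61) = 1.
d is a quadratic residue mod p, hence 61 splits in O_K.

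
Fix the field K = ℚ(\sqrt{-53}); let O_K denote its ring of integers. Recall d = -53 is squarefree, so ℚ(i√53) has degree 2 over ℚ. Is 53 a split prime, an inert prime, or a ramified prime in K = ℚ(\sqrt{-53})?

d = -53 ≡ 3 (mod 4), so O_K = ℤ[√-53] and disc(K) = 4d = -212.
53 divides disc(K) = -212, so 53 ramifies.

53 is ramified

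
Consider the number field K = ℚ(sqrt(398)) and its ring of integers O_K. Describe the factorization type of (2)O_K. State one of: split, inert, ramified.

398 mod 4 = 2, hence disc K = 4·398 = 1592 and O_K = ℤ[√398].
Ramification test: 2 | 1592. The prime 2 ramifies in K.

ramified — (2) = 𝔭²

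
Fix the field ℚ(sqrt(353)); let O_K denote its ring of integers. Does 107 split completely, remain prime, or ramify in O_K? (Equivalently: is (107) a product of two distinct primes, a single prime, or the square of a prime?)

inert

353 mod 4 = 1, hence disc K = 353 and O_K = ℤ[(1+√353)/2].
disc(K) = 353 is not divisible by 107; 107 is unramified.
Compute (353/107) via Euler: 32^((107-1)/2) mod 107 = 106, so (353/107) = -1.
Legendre symbol -1 ⇒ 107 is inert.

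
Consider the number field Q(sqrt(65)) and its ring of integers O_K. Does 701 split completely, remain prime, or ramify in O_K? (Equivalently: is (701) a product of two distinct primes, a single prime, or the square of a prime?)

d = 65 ≡ 1 (mod 4), so O_K = ℤ[(1+√65)/2] and disc(K) = d = 65.
701 ∤ 65, so 701 is unramified.
Legendre symbol by Euler's criterion: (65/701) ≡ 65^350 ≡ 1 (mod 701), i.e. (65/701) = 1.
d is a quadratic residue mod p, hence 701 splits in O_K.

split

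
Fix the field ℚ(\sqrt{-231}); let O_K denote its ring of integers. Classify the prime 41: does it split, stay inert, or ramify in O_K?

inert — (41) stays prime in O_K

-231 mod 4 = 1, hence disc K = -231 and O_K = ℤ[(1+√-231)/2].
41 ∤ -231, so 41 is unramified.
Legendre symbol by Euler's criterion: (-231/41) ≡ (-231)^20 ≡ 40 (mod 41), i.e. (-231/41) = -1.
Legendre symbol -1 ⇒ 41 is inert.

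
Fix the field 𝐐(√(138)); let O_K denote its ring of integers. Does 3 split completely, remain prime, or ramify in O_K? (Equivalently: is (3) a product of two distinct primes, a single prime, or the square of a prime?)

Since 138 ≢ 1 mod 4, the ring of integers is ℤ[√138] with discriminant 4·138 = 552.
disc(K) = 552 = 3·184, so p = 3 is ramified.

ramifies in O_K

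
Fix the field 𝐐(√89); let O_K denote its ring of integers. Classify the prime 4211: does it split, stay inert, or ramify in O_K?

inert

d = 89 ≡ 1 (mod 4), so O_K = ℤ[(1+√89)/2] and disc(K) = d = 89.
Since gcd(4211, 89) = 1 the prime 4211 does not ramify.
Euler's criterion: 89^2105 mod 4211 = 4210. Thus (89|4211) = -1.
d is a non-residue mod p, hence 4211 remains inert in O_K.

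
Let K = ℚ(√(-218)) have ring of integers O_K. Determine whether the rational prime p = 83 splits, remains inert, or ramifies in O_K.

split

d = -218 ≡ 2 (mod 4), so O_K = ℤ[√-218] and disc(K) = 4d = -872.
83 ∤ -872, so 83 is unramified.
Compute (-218/83) via Euler: 31^((83-1)/2) mod 83 = 1, so (-218/83) = 1.
d is a quadratic residue mod p, hence 83 splits in O_K.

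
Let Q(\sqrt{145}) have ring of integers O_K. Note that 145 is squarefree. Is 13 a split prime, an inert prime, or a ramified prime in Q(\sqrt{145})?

Since 145 ≡ 1 mod 4, the ring of integers is ℤ[(1+√145)/2] with discriminant 145.
13 ∤ 145, so 13 is unramified.
Legendre symbol by Euler's criterion: (145/13) ≡ 145^6 ≡ 12 (mod 13), i.e. (145/13) = -1.
Legendre symbol -1 ⇒ 13 is inert.

p is inert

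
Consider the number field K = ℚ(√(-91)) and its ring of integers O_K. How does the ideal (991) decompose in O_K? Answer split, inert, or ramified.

splits completely

Since -91 ≡ 1 mod 4, the ring of integers is ℤ[(1+√-91)/2] with discriminant -91.
Since gcd(991, -91) = 1 the prime 991 does not ramify.
Euler's criterion: (-91)^495 mod 991 = 1. Thus (-91|991) = 1.
(-91/991) = 1, so 991 splits.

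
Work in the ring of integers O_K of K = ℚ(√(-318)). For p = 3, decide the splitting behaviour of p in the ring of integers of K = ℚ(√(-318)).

ramified — (3) = 𝔭²

Since -318 ≢ 1 mod 4, the ring of integers is ℤ[√-318] with discriminant 4·(-318) = -1272.
3 divides disc(K) = -1272, so 3 ramifies.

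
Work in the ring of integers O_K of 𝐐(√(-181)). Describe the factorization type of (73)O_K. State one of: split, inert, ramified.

Since -181 ≢ 1 mod 4, the ring of integers is ℤ[√-181] with discriminant 4·(-181) = -724.
Since gcd(73, -724) = 1 the prime 73 does not ramify.
Compute (-181/73) via Euler: 38^((73-1)/2) mod 73 = 1, so (-181/73) = 1.
Legendre symbol 1 ⇒ 73 is split.

split — (73) = 𝔭₁𝔭₂ with 𝔭₁ ≠ 𝔭₂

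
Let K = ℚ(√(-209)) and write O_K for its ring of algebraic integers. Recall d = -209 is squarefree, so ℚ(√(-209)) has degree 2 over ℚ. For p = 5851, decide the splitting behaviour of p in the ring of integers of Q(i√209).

-209 mod 4 = 3, hence disc K = 4·(-209) = -836 and O_K = ℤ[√-209].
disc(K) = -836 is not divisible by 5851; 5851 is unramified.
Euler's criterion: (-209)^2925 mod 5851 = 5850. Thus (-209|5851) = -1.
d is a non-residue mod p, hence 5851 remains inert in O_K.

inert — (5851) stays prime in O_K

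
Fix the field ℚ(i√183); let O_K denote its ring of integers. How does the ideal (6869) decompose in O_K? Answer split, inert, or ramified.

6869 splits in O_K

d = -183 ≡ 1 (mod 4), so O_K = ℤ[(1+√-183)/2] and disc(K) = d = -183.
disc(K) = -183 is not divisible by 6869; 6869 is unramified.
Legendre symbol by Euler's criterion: (-183/6869) ≡ (-183)^3434 ≡ 1 (mod 6869), i.e. (-183/6869) = 1.
(-183/6869) = 1, so 6869 splits.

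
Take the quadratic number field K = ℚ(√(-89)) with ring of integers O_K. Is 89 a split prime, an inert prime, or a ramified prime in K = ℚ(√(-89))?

89 is ramified

d = -89 ≡ 3 (mod 4), so O_K = ℤ[√-89] and disc(K) = 4d = -356.
disc(K) = -356 = 89·(-4), so p = 89 is ramified.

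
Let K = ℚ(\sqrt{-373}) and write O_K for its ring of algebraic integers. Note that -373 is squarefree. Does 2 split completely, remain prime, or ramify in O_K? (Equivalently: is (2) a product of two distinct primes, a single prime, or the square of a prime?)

Since -373 ≢ 1 mod 4, the ring of integers is ℤ[√-373] with discriminant 4·(-373) = -1492.
disc(K) = -1492 = 2·(-746), so p = 2 is ramified.

2 is ramified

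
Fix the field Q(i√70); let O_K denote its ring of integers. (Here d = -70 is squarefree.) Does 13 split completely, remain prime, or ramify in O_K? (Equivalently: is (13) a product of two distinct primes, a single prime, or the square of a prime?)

remains prime (inert)

d = -70 ≡ 2 (mod 4), so O_K = ℤ[√-70] and disc(K) = 4d = -280.
disc(K) = -280 is not divisible by 13; 13 is unramified.
Legendre symbol by Euler's criterion: (-70/13) ≡ (-70)^6 ≡ 12 (mod 13), i.e. (-70/13) = -1.
Legendre symbol -1 ⇒ 13 is inert.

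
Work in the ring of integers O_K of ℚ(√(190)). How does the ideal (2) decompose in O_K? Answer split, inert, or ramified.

2 is ramified

Since 190 ≢ 1 mod 4, the ring of integers is ℤ[√190] with discriminant 4·190 = 760.
disc(K) = 760 = 2·380, so p = 2 is ramified.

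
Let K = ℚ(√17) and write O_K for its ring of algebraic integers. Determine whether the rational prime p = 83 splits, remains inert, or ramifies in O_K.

Since 17 ≡ 1 mod 4, the ring of integers is ℤ[(1+√17)/2] with discriminant 17.
83 ∤ 17, so 83 is unramified.
Euler's criterion: 17^41 mod 83 = 1. Thus (17|83) = 1.
d is a quadratic residue mod p, hence 83 splits in O_K.

83 splits in O_K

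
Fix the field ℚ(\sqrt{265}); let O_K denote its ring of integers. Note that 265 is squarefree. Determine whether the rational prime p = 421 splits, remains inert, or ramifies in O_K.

d = 265 ≡ 1 (mod 4), so O_K = ℤ[(1+√265)/2] and disc(K) = d = 265.
421 ∤ 265, so 421 is unramified.
Euler's criterion: 265^210 mod 421 = 420. Thus (265|421) = -1.
(265/421) = -1, so 421 is inert.

remains prime (inert)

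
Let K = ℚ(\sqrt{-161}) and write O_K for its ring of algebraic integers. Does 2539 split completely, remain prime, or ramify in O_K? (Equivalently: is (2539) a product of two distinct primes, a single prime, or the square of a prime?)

d = -161 ≡ 3 (mod 4), so O_K = ℤ[√-161] and disc(K) = 4d = -644.
disc(K) = -644 is not divisible by 2539; 2539 is unramified.
Compute (-161/2539) via Euler: 2378^((2539-1)/2) mod 2539 = 1, so (-161/2539) = 1.
d is a quadratic residue mod p, hence 2539 splits in O_K.

splits completely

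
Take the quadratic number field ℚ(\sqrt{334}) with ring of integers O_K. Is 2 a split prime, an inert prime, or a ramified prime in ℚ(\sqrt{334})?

ramified

334 mod 4 = 2, hence disc K = 4·334 = 1336 and O_K = ℤ[√334].
Ramification test: 2 | 1336. The prime 2 ramifies in K.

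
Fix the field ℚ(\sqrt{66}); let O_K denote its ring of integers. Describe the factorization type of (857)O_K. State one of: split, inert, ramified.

d = 66 ≡ 2 (mod 4), so O_K = ℤ[√66] and disc(K) = 4d = 264.
857 ∤ 264, so 857 is unramified.
Legendre symbol by Euler's criterion: (66/857) ≡ 66^428 ≡ 1 (mod 857), i.e. (66/857) = 1.
(66/857) = 1, so 857 splits.

split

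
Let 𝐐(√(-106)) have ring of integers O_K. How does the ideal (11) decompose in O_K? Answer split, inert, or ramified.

split — (11) = 𝔭₁𝔭₂ with 𝔭₁ ≠ 𝔭₂

Since -106 ≢ 1 mod 4, the ring of integers is ℤ[√-106] with discriminant 4·(-106) = -424.
11 ∤ -424, so 11 is unramified.
Legendre symbol by Euler's criterion: (-106/11) ≡ (-106)^5 ≡ 1 (mod 11), i.e. (-106/11) = 1.
(-106/11) = 1, so 11 splits.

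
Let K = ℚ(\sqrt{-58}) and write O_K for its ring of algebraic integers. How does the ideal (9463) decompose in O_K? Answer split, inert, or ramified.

Since -58 ≢ 1 mod 4, the ring of integers is ℤ[√-58] with discriminant 4·(-58) = -232.
9463 ∤ -232, so 9463 is unramified.
Euler's criterion: (-58)^4731 mod 9463 = 9462. Thus (-58|9463) = -1.
d is a non-residue mod p, hence 9463 remains inert in O_K.

remains prime (inert)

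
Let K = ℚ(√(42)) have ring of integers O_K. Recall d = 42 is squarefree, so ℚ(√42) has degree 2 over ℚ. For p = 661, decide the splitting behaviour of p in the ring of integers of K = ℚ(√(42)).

d = 42 ≡ 2 (mod 4), so O_K = ℤ[√42] and disc(K) = 4d = 168.
661 ∤ 168, so 661 is unramified.
Euler's criterion: 42^330 mod 661 = 1. Thus (42|661) = 1.
(42/661) = 1, so 661 splits.

661 splits in O_K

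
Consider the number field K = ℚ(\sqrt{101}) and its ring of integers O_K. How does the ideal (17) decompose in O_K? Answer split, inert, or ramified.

splits completely

Since 101 ≡ 1 mod 4, the ring of integers is ℤ[(1+√101)/2] with discriminant 101.
Since gcd(17, 101) = 1 the prime 17 does not ramify.
(101/17) = 16^8 mod 17 = 1, giving Legendre symbol 1.
(101/17) = 1, so 17 splits.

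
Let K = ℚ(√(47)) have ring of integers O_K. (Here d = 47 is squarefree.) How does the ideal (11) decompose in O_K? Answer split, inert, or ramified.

Since 47 ≢ 1 mod 4, the ring of integers is ℤ[√47] with discriminant 4·47 = 188.
Since gcd(11, 188) = 1 the prime 11 does not ramify.
(47/11) = 3^5 mod 11 = 1, giving Legendre symbol 1.
(47/11) = 1, so 11 splits.

split — (11) = 𝔭₁𝔭₂ with 𝔭₁ ≠ 𝔭₂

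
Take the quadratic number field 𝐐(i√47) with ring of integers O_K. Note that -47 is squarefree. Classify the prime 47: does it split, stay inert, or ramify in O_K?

-47 mod 4 = 1, hence disc K = -47 and O_K = ℤ[(1+√-47)/2].
47 divides disc(K) = -47, so 47 ramifies.

p ramifies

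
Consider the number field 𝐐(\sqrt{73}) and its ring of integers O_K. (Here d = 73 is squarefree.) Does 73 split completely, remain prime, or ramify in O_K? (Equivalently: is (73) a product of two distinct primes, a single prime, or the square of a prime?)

d = 73 ≡ 1 (mod 4), so O_K = ℤ[(1+√73)/2] and disc(K) = d = 73.
disc(K) = 73 = 73·1, so p = 73 is ramified.

p ramifies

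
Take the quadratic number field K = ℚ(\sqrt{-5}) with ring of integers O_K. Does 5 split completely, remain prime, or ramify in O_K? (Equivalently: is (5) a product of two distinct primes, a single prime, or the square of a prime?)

d = -5 ≡ 3 (mod 4), so O_K = ℤ[√-5] and disc(K) = 4d = -20.
disc(K) = -20 = 5·(-4), so p = 5 is ramified.

ramified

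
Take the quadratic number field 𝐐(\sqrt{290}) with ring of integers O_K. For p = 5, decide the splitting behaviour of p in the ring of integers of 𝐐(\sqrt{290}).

ramifies in O_K

Since 290 ≢ 1 mod 4, the ring of integers is ℤ[√290] with discriminant 4·290 = 1160.
5 divides disc(K) = 1160, so 5 ramifies.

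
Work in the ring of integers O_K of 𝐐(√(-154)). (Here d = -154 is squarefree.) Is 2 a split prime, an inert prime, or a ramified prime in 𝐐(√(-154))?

2 is ramified

d = -154 ≡ 2 (mod 4), so O_K = ℤ[√-154] and disc(K) = 4d = -616.
2 divides disc(K) = -616, so 2 ramifies.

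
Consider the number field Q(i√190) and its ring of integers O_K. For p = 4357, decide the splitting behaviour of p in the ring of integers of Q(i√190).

4357 splits in O_K

-190 mod 4 = 2, hence disc K = 4·(-190) = -760 and O_K = ℤ[√-190].
Since gcd(4357, -760) = 1 the prime 4357 does not ramify.
Legendre symbol by Euler's criterion: (-190/4357) ≡ (-190)^2178 ≡ 1 (mod 4357), i.e. (-190/4357) = 1.
(-190/4357) = 1, so 4357 splits.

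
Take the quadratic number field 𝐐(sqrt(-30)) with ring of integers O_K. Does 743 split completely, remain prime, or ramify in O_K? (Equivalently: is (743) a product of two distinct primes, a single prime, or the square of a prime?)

p splits

-30 mod 4 = 2, hence disc K = 4·(-30) = -120 and O_K = ℤ[√-30].
743 ∤ -120, so 743 is unramified.
Euler's criterion: (-30)^371 mod 743 = 1. Thus (-30|743) = 1.
(-30/743) = 1, so 743 splits.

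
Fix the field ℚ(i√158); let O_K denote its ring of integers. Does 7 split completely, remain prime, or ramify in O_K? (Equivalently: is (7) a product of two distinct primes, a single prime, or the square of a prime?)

Since -158 ≢ 1 mod 4, the ring of integers is ℤ[√-158] with discriminant 4·(-158) = -632.
Since gcd(7, -632) = 1 the prime 7 does not ramify.
Legendre symbol by Euler's criterion: (-158/7) ≡ (-158)^3 ≡ 6 (mod 7), i.e. (-158/7) = -1.
(-158/7) = -1, so 7 is inert.

remains prime (inert)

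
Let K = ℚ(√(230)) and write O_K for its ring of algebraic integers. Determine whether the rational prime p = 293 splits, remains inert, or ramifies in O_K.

293 remains inert

Since 230 ≢ 1 mod 4, the ring of integers is ℤ[√230] with discriminant 4·230 = 920.
Since gcd(293, 920) = 1 the prime 293 does not ramify.
Euler's criterion: 230^146 mod 293 = 292. Thus (230|293) = -1.
Legendre symbol -1 ⇒ 293 is inert.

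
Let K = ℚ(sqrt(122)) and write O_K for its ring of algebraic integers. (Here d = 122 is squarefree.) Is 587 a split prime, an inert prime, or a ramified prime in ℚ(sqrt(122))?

split — (587) = 𝔭₁𝔭₂ with 𝔭₁ ≠ 𝔭₂

Since 122 ≢ 1 mod 4, the ring of integers is ℤ[√122] with discriminant 4·122 = 488.
587 ∤ 488, so 587 is unramified.
(122/587) = 122^293 mod 587 = 1, giving Legendre symbol 1.
Legendre symbol 1 ⇒ 587 is split.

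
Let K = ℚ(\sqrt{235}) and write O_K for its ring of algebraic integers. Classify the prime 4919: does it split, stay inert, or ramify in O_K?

d = 235 ≡ 3 (mod 4), so O_K = ℤ[√235] and disc(K) = 4d = 940.
disc(K) = 940 is not divisible by 4919; 4919 is unramified.
Legendre symbol by Euler's criterion: (235/4919) ≡ 235^2459 ≡ 1 (mod 4919), i.e. (235/4919) = 1.
Legendre symbol 1 ⇒ 4919 is split.

splits completely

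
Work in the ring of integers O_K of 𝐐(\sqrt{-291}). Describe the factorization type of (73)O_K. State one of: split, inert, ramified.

split

-291 mod 4 = 1, hence disc K = -291 and O_K = ℤ[(1+√-291)/2].
disc(K) = -291 is not divisible by 73; 73 is unramified.
Compute (-291/73) via Euler: 1^((73-1)/2) mod 73 = 1, so (-291/73) = 1.
(-291/73) = 1, so 73 splits.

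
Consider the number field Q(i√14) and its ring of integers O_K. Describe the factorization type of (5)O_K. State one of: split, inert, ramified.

Since -14 ≢ 1 mod 4, the ring of integers is ℤ[√-14] with discriminant 4·(-14) = -56.
disc(K) = -56 is not divisible by 5; 5 is unramified.
Compute (-14/5) via Euler: 1^((5-1)/2) mod 5 = 1, so (-14/5) = 1.
d is a quadratic residue mod p, hence 5 splits in O_K.

split — (5) = 𝔭₁𝔭₂ with 𝔭₁ ≠ 𝔭₂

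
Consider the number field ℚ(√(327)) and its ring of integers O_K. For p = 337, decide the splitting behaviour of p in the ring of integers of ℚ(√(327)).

remains prime (inert)

327 mod 4 = 3, hence disc K = 4·327 = 1308 and O_K = ℤ[√327].
337 ∤ 1308, so 337 is unramified.
Euler's criterion: 327^168 mod 337 = 336. Thus (327|337) = -1.
Legendre symbol -1 ⇒ 337 is inert.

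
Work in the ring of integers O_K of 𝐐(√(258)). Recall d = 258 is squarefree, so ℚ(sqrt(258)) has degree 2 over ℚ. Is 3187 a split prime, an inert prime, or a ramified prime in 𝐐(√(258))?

d = 258 ≡ 2 (mod 4), so O_K = ℤ[√258] and disc(K) = 4d = 1032.
3187 ∤ 1032, so 3187 is unramified.
Euler's criterion: 258^1593 mod 3187 = 1. Thus (258|3187) = 1.
d is a quadratic residue mod p, hence 3187 splits in O_K.

p splits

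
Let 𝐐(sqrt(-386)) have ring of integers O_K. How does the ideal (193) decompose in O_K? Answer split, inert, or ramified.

-386 mod 4 = 2, hence disc K = 4·(-386) = -1544 and O_K = ℤ[√-386].
Ramification test: 193 | -1544. The prime 193 ramifies in K.

ramified — (193) = 𝔭²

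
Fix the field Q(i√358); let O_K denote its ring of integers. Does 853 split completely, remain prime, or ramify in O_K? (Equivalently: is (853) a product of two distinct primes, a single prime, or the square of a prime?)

p splits

d = -358 ≡ 2 (mod 4), so O_K = ℤ[√-358] and disc(K) = 4d = -1432.
853 ∤ -1432, so 853 is unramified.
(-358/853) = 495^426 mod 853 = 1, giving Legendre symbol 1.
Legendre symbol 1 ⇒ 853 is split.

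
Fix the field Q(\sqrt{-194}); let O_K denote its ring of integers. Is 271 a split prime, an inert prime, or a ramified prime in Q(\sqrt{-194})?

Since -194 ≢ 1 mod 4, the ring of integers is ℤ[√-194] with discriminant 4·(-194) = -776.
disc(K) = -776 is not divisible by 271; 271 is unramified.
Euler's criterion: (-194)^135 mod 271 = 1. Thus (-194|271) = 1.
d is a quadratic residue mod p, hence 271 splits in O_K.

split — (271) = 𝔭₁𝔭₂ with 𝔭₁ ≠ 𝔭₂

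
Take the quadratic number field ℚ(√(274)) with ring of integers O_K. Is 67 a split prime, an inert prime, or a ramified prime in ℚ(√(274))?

splits completely

d = 274 ≡ 2 (mod 4), so O_K = ℤ[√274] and disc(K) = 4d = 1096.
67 ∤ 1096, so 67 is unramified.
(274/67) = 6^33 mod 67 = 1, giving Legendre symbol 1.
d is a quadratic residue mod p, hence 67 splits in O_K.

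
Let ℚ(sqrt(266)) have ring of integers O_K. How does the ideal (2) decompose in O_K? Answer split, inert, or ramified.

Since 266 ≢ 1 mod 4, the ring of integers is ℤ[√266] with discriminant 4·266 = 1064.
Ramification test: 2 | 1064. The prime 2 ramifies in K.

ramifies in O_K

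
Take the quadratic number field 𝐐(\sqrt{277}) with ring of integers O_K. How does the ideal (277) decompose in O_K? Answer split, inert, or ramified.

p ramifies

277 mod 4 = 1, hence disc K = 277 and O_K = ℤ[(1+√277)/2].
Ramification test: 277 | 277. The prime 277 ramifies in K.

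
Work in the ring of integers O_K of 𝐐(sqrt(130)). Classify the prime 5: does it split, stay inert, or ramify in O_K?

ramified — (5) = 𝔭²

d = 130 ≡ 2 (mod 4), so O_K = ℤ[√130] and disc(K) = 4d = 520.
disc(K) = 520 = 5·104, so p = 5 is ramified.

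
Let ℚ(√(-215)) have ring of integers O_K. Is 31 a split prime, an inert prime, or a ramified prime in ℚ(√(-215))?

-215 mod 4 = 1, hence disc K = -215 and O_K = ℤ[(1+√-215)/2].
disc(K) = -215 is not divisible by 31; 31 is unramified.
(-215/31) = 2^15 mod 31 = 1, giving Legendre symbol 1.
d is a quadratic residue mod p, hence 31 splits in O_K.

p splits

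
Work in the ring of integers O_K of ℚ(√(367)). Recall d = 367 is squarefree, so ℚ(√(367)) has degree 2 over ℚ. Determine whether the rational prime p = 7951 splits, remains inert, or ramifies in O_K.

Since 367 ≢ 1 mod 4, the ring of integers is ℤ[√367] with discriminant 4·367 = 1468.
Since gcd(7951, 1468) = 1 the prime 7951 does not ramify.
(367/7951) = 367^3975 mod 7951 = 7950, giving Legendre symbol -1.
d is a non-residue mod p, hence 7951 remains inert in O_K.

7951 remains inert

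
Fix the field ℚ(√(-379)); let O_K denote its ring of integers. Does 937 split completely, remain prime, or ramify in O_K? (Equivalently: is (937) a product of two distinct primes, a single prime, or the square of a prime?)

Since -379 ≡ 1 mod 4, the ring of integers is ℤ[(1+√-379)/2] with discriminant -379.
937 ∤ -379, so 937 is unramified.
Compute (-379/937) via Euler: 558^((937-1)/2) mod 937 = 1, so (-379/937) = 1.
(-379/937) = 1, so 937 splits.

937 splits in O_K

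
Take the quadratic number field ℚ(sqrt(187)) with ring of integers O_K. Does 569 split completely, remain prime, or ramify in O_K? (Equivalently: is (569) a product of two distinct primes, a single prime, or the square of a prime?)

187 mod 4 = 3, hence disc K = 4·187 = 748 and O_K = ℤ[√187].
569 ∤ 748, so 569 is unramified.
Euler's criterion: 187^284 mod 569 = 568. Thus (187|569) = -1.
(187/569) = -1, so 569 is inert.

569 remains inert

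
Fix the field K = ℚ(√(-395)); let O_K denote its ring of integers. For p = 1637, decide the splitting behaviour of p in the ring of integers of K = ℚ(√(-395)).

split

d = -395 ≡ 1 (mod 4), so O_K = ℤ[(1+√-395)/2] and disc(K) = d = -395.
1637 ∤ -395, so 1637 is unramified.
Compute (-395/1637) via Euler: 1242^((1637-1)/2) mod 1637 = 1, so (-395/1637) = 1.
Legendre symbol 1 ⇒ 1637 is split.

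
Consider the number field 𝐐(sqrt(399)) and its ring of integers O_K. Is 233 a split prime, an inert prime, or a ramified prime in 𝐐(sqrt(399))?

d = 399 ≡ 3 (mod 4), so O_K = ℤ[√399] and disc(K) = 4d = 1596.
disc(K) = 1596 is not divisible by 233; 233 is unramified.
Euler's criterion: 399^116 mod 233 = 232. Thus (399|233) = -1.
Legendre symbol -1 ⇒ 233 is inert.

233 remains inert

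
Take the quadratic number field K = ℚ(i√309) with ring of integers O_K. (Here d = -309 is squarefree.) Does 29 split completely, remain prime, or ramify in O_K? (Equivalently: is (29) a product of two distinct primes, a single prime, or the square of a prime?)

d = -309 ≡ 3 (mod 4), so O_K = ℤ[√-309] and disc(K) = 4d = -1236.
29 ∤ -1236, so 29 is unramified.
Compute (-309/29) via Euler: 10^((29-1)/2) mod 29 = 28, so (-309/29) = -1.
Legendre symbol -1 ⇒ 29 is inert.

p is inert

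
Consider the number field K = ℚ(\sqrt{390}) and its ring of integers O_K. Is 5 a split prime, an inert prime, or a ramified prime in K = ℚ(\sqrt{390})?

p ramifies

390 mod 4 = 2, hence disc K = 4·390 = 1560 and O_K = ℤ[√390].
5 divides disc(K) = 1560, so 5 ramifies.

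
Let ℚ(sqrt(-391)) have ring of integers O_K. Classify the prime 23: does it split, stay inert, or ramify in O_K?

Since -391 ≡ 1 mod 4, the ring of integers is ℤ[(1+√-391)/2] with discriminant -391.
disc(K) = -391 = 23·(-17), so p = 23 is ramified.

ramifies in O_K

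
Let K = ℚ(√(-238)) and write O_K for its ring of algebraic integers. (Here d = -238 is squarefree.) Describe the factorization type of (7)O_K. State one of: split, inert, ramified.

-238 mod 4 = 2, hence disc K = 4·(-238) = -952 and O_K = ℤ[√-238].
Ramification test: 7 | -952. The prime 7 ramifies in K.

ramifies in O_K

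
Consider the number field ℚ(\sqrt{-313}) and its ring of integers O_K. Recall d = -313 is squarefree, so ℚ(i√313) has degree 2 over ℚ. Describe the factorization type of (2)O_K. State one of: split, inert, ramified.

-313 mod 4 = 3, hence disc K = 4·(-313) = -1252 and O_K = ℤ[√-313].
Ramification test: 2 | -1252. The prime 2 ramifies in K.

2 is ramified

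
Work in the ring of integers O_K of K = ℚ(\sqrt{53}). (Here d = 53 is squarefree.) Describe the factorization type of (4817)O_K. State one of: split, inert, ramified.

Since 53 ≡ 1 mod 4, the ring of integers is ℤ[(1+√53)/2] with discriminant 53.
Since gcd(4817, 53) = 1 the prime 4817 does not ramify.
Compute (53/4817) via Euler: 53^((4817-1)/2) mod 4817 = 1, so (53/4817) = 1.
(53/4817) = 1, so 4817 splits.

split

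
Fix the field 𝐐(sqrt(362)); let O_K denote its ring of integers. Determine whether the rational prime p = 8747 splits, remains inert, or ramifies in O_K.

362 mod 4 = 2, hence disc K = 4·362 = 1448 and O_K = ℤ[√362].
disc(K) = 1448 is not divisible by 8747; 8747 is unramified.
(362/8747) = 362^4373 mod 8747 = 8746, giving Legendre symbol -1.
d is a non-residue mod p, hence 8747 remains inert in O_K.

inert — (8747) stays prime in O_K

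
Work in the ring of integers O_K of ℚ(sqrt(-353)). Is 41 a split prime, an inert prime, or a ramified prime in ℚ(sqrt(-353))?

Since -353 ≢ 1 mod 4, the ring of integers is ℤ[√-353] with discriminant 4·(-353) = -1412.
disc(K) = -1412 is not divisible by 41; 41 is unramified.
Compute (-353/41) via Euler: 16^((41-1)/2) mod 41 = 1, so (-353/41) = 1.
Legendre symbol 1 ⇒ 41 is split.

41 splits in O_K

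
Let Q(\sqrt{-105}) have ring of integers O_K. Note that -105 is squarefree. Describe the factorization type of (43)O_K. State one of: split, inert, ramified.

split — (43) = 𝔭₁𝔭₂ with 𝔭₁ ≠ 𝔭₂

Since -105 ≢ 1 mod 4, the ring of integers is ℤ[√-105] with discriminant 4·(-105) = -420.
Since gcd(43, -420) = 1 the prime 43 does not ramify.
Compute (-105/43) via Euler: 24^((43-1)/2) mod 43 = 1, so (-105/43) = 1.
Legendre symbol 1 ⇒ 43 is split.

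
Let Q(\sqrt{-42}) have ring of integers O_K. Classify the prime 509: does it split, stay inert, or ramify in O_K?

inert — (509) stays prime in O_K

Since -42 ≢ 1 mod 4, the ring of integers is ℤ[√-42] with discriminant 4·(-42) = -168.
disc(K) = -168 is not divisible by 509; 509 is unramified.
Legendre symbol by Euler's criterion: (-42/509) ≡ (-42)^254 ≡ 508 (mod 509), i.e. (-42/509) = -1.
d is a non-residue mod p, hence 509 remains inert in O_K.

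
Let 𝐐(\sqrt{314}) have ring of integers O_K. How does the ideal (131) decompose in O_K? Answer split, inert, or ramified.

Since 314 ≢ 1 mod 4, the ring of integers is ℤ[√314] with discriminant 4·314 = 1256.
131 ∤ 1256, so 131 is unramified.
(314/131) = 52^65 mod 131 = 1, giving Legendre symbol 1.
(314/131) = 1, so 131 splits.

p splits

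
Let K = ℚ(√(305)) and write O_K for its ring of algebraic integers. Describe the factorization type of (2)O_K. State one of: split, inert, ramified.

2 splits in O_K

d = 305 ≡ 1 (mod 4), so O_K = ℤ[(1+√305)/2] and disc(K) = d = 305.
disc(K) = 305 is not divisible by 2; 2 is unramified.
For p = 2 with d ≡ 1 (mod 4): d mod 8 = 1, so 2 splits.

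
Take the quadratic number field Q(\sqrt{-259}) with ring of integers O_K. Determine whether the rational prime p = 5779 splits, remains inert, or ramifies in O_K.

Since -259 ≡ 1 mod 4, the ring of integers is ℤ[(1+√-259)/2] with discriminant -259.
disc(K) = -259 is not divisible by 5779; 5779 is unramified.
Legendre symbol by Euler's criterion: (-259/5779) ≡ (-259)^2889 ≡ 1 (mod 5779), i.e. (-259/5779) = 1.
d is a quadratic residue mod p, hence 5779 splits in O_K.

splits completely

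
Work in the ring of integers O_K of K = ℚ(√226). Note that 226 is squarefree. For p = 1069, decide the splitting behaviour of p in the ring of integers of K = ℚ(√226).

1069 remains inert

d = 226 ≡ 2 (mod 4), so O_K = ℤ[√226] and disc(K) = 4d = 904.
disc(K) = 904 is not divisible by 1069; 1069 is unramified.
Legendre symbol by Euler's criterion: (226/1069) ≡ 226^534 ≡ 1068 (mod 1069), i.e. (226/1069) = -1.
(226/1069) = -1, so 1069 is inert.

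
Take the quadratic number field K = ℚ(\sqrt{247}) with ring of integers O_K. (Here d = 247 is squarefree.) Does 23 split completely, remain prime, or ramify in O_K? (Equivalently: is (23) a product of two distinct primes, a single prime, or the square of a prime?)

inert — (23) stays prime in O_K

d = 247 ≡ 3 (mod 4), so O_K = ℤ[√247] and disc(K) = 4d = 988.
disc(K) = 988 is not divisible by 23; 23 is unramified.
Compute (247/23) via Euler: 17^((23-1)/2) mod 23 = 22, so (247/23) = -1.
(247/23) = -1, so 23 is inert.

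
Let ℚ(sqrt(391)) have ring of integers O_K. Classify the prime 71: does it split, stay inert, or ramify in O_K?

391 mod 4 = 3, hence disc K = 4·391 = 1564 and O_K = ℤ[√391].
71 ∤ 1564, so 71 is unramified.
Compute (391/71) via Euler: 36^((71-1)/2) mod 71 = 1, so (391/71) = 1.
(391/71) = 1, so 71 splits.

p splits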